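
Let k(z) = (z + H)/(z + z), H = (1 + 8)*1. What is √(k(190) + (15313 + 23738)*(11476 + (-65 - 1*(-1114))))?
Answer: √17657007296405/190 ≈ 22116.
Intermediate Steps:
H = 9 (H = 9*1 = 9)
k(z) = (9 + z)/(2*z) (k(z) = (z + 9)/(z + z) = (9 + z)/((2*z)) = (9 + z)*(1/(2*z)) = (9 + z)/(2*z))
√(k(190) + (15313 + 23738)*(11476 + (-65 - 1*(-1114)))) = √((½)*(9 + 190)/190 + (15313 + 23738)*(11476 + (-65 - 1*(-1114)))) = √((½)*(1/190)*199 + 39051*(11476 + (-65 + 1114))) = √(199/380 + 39051*(11476 + 1049)) = √(199/380 + 39051*12525) = √(199/380 + 489113775) = √(185863234699/380) = √17657007296405/190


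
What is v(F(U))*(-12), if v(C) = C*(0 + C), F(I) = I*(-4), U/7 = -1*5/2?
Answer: -58800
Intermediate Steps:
U = -35/2 (U = 7*(-1*5/2) = 7*(-5*½) = 7*(-5/2) = -35/2 ≈ -17.500)
F(I) = -4*I
v(C) = C² (v(C) = C*C = C²)
v(F(U))*(-12) = (-4*(-35/2))²*(-12) = 70²*(-12) = 4900*(-12) = -58800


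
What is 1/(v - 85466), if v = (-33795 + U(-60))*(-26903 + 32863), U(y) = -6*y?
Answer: -1/199358066 ≈ -5.0161e-9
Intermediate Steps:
v = -199272600 (v = (-33795 - 6*(-60))*(-26903 + 32863) = (-33795 + 360)*5960 = -33435*5960 = -199272600)
1/(v - 85466) = 1/(-199272600 - 85466) = 1/(-199358066) = -1/199358066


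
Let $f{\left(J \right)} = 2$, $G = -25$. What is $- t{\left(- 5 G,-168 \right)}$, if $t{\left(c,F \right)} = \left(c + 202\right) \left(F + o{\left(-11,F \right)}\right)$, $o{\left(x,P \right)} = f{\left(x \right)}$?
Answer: $54282$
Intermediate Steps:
$o{\left(x,P \right)} = 2$
$t{\left(c,F \right)} = \left(2 + F\right) \left(202 + c\right)$ ($t{\left(c,F \right)} = \left(c + 202\right) \left(F + 2\right) = \left(202 + c\right) \left(2 + F\right) = \left(2 + F\right) \left(202 + c\right)$)
$- t{\left(- 5 G,-168 \right)} = - (404 + 2 \left(\left(-5\right) \left(-25\right)\right) + 202 \left(-168\right) - 168 \left(\left(-5\right) \left(-25\right)\right)) = - (404 + 2 \cdot 125 - 33936 - 21000) = - (404 + 250 - 33936 - 21000) = \left(-1\right) \left(-54282\right) = 54282$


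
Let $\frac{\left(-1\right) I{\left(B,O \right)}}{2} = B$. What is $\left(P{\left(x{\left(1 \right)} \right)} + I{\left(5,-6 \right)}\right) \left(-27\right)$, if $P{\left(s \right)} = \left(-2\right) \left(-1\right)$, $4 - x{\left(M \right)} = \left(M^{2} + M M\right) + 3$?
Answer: $216$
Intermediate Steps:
$I{\left(B,O \right)} = - 2 B$
$x{\left(M \right)} = 1 - 2 M^{2}$ ($x{\left(M \right)} = 4 - \left(\left(M^{2} + M M\right) + 3\right) = 4 - \left(\left(M^{2} + M^{2}\right) + 3\right) = 4 - \left(2 M^{2} + 3\right) = 4 - \left(3 + 2 M^{2}\right) = 1 - 2 M^{2}$)
$P{\left(s \right)} = 2$
$\left(P{\left(x{\left(1 \right)} \right)} + I{\left(5,-6 \right)}\right) \left(-27\right) = \left(2 - 10\right) \left(-27\right) = \left(-8\right) \left(-27\right) = 216$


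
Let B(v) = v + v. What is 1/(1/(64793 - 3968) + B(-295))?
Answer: -60825/35886749 ≈ -0.0016949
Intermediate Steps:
B(v) = 2*v
1/(1/(64793 - 3968) + B(-295)) = 1/(1/(64793 - 3968) + 2*(-295)) = 1/(1/60825 - 590) = 1/(-35886749/60825) = -60825/35886749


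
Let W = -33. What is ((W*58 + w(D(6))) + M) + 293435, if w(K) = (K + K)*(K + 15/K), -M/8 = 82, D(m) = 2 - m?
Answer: 290927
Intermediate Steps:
M = -656 (M = -8*82 = -656)
w(K) = 2*K*(K + 15/K) (w(K) = (2*K)*(K + 15/K) = 2*K*(K + 15/K))
((W*58 + w(D(6))) + M) + 293435 = ((-33*58 + (30 + 2*(2 - 1*6)**2)) - 656) + 293435 = ((-1914 + (30 + 2*(2 - 6)**2)) - 656) + 293435 = ((-1914 + (30 + 2*(-4)**2)) - 656) + 293435 = ((-1914 + (30 + 2*16)) - 656) + 293435 = ((-1914 + (30 + 32)) - 656) + 293435 = ((-1914 + 62) - 656) + 293435 = (-1852 - 656) + 293435 = -2508 + 293435 = 290927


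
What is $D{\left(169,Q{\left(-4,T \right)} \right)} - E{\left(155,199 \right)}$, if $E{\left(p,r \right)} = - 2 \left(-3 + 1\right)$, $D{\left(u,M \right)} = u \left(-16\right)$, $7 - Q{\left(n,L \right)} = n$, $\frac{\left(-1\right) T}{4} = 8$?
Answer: $-2708$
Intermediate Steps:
$T = -32$ ($T = \left(-4\right) 8 = -32$)
$Q{\left(n,L \right)} = 7 - n$
$D{\left(u,M \right)} = - 16 u$
$E{\left(p,r \right)} = 4$ ($E{\left(p,r \right)} = \left(-2\right) \left(-2\right) = 4$)
$D{\left(169,Q{\left(-4,T \right)} \right)} - E{\left(155,199 \right)} = \left(-16\right) 169 - 4 = -2704 - 4 = -2708$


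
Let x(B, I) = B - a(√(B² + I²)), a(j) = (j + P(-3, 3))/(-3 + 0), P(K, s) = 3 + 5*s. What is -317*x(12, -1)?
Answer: -5706 - 317*√145/3 ≈ -6978.4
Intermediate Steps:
a(j) = -6 - j/3 (a(j) = (j + (3 + 5*3))/(-3 + 0) = (j + (3 + 15))/(-3) = (j + 18)*(-⅓) = (18 + j)*(-⅓) = -6 - j/3)
x(B, I) = 6 + B + √(B² + I²)/3 (x(B, I) = B - (-6 - √(B² + I²)/3) = B + (6 + √(B² + I²)/3) = 6 + B + √(B² + I²)/3)
-317*x(12, -1) = -317*(6 + 12 + √(12² + (-1)²)/3) = -317*(6 + 12 + √(144 + 1)/3) = -317*(6 + 12 + √145/3) = -317*(18 + √145/3) = -5706 - 317*√145/3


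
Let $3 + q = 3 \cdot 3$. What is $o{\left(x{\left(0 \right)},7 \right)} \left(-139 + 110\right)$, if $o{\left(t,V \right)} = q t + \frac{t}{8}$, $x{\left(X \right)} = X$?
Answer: $0$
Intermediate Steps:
$q = 6$ ($q = -3 + 3 \cdot 3 = -3 + 9 = 6$)
$o{\left(t,V \right)} = \frac{49 t}{8}$ ($o{\left(t,V \right)} = 6 t + \frac{t}{8} = \frac{49 t}{8}$)
$o{\left(x{\left(0 \right)},7 \right)} \left(-139 + 110\right) = \frac{49}{8} \cdot 0 \left(-139 + 110\right) = 0 \left(-29\right) = 0$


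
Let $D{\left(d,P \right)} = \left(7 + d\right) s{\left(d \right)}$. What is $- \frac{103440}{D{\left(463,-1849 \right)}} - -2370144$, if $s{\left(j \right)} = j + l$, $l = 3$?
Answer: $\frac{25955441772}{10951} \approx 2.3701 \cdot 10^{6}$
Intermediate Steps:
$s{\left(j \right)} = 3 + j$ ($s{\left(j \right)} = j + 3 = 3 + j$)
$D{\left(d,P \right)} = \left(3 + d\right) \left(7 + d\right)$ ($D{\left(d,P \right)} = \left(7 + d\right) \left(3 + d\right) = \left(3 + d\right) \left(7 + d\right)$)
$- \frac{103440}{D{\left(463,-1849 \right)}} - -2370144 = - \frac{103440}{\left(3 + 463\right) \left(7 + 463\right)} - -2370144 = - \frac{103440}{466 \cdot 470} + 2370144 = - \frac{103440}{219020} + 2370144 = \left(-103440\right) \frac{1}{219020} + 2370144 = - \frac{5172}{10951} + 2370144 = \frac{25955441772}{10951}$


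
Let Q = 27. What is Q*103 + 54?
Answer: 2835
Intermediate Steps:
Q*103 + 54 = 27*103 + 54 = 2781 + 54 = 2835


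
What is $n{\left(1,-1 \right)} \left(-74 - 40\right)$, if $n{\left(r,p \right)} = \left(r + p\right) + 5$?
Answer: $-570$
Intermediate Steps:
$n{\left(r,p \right)} = 5 + p + r$ ($n{\left(r,p \right)} = \left(p + r\right) + 5 = 5 + p + r$)
$n{\left(1,-1 \right)} \left(-74 - 40\right) = \left(5 - 1 + 1\right) \left(-74 - 40\right) = 5 \left(-114\right) = -570$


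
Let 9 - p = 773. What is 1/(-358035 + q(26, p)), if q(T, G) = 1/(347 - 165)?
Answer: -182/65162369 ≈ -2.7930e-6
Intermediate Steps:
p = -764 (p = 9 - 1*773 = 9 - 773 = -764)
q(T, G) = 1/182
1/(-358035 + q(26, p)) = 1/(-358035 + 1/182) = 1/(-65162369/182) = -182/65162369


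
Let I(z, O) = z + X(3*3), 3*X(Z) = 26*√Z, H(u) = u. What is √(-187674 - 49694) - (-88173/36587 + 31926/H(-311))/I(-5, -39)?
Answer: 398499455/79649899 + 2*I*√59342 ≈ 5.0031 + 487.2*I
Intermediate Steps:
X(Z) = 26*√Z/3 (X(Z) = (26*√Z)/3 = 26*√Z/3)
I(z, O) = 26 + z (I(z, O) = z + 26*√(3*3)/3 = z + 26*√9/3 = z + (26/3)*3 = z + 26 = 26 + z)
√(-187674 - 49694) - (-88173/36587 + 31926/H(-311))/I(-5, -39) = √(-187674 - 49694) - (-88173/36587 + 31926/(-311))/(26 - 5) = √(-237368) - (-88173*1/36587 + 31926*(-1/311))/21 = 2*I*√59342 - (-88173/36587 - 31926/311)/21 = 2*I*√59342 - (-1195498365)/(11378557*21) = 2*I*√59342 - 1*(-398499455/79649899) = 2*I*√59342 + 398499455/79649899 = 398499455/79649899 + 2*I*√59342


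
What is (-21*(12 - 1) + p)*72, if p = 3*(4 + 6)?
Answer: -14472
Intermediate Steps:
p = 30 (p = 3*10 = 30)
(-21*(12 - 1) + p)*72 = (-21*(12 - 1) + 30)*72 = (-21*11 + 30)*72 = (-231 + 30)*72 = -201*72 = -14472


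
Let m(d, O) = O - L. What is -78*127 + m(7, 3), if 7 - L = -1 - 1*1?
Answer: -9912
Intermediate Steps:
L = 9 (L = 7 - (-1 - 1*1) = 7 - (-1 - 1) = 7 - 1*(-2) = 7 + 2 = 9)
m(d, O) = -9 + O (m(d, O) = O - 1*9 = O - 9 = -9 + O)
-78*127 + m(7, 3) = -78*127 + (-9 + 3) = -9906 - 6 = -9912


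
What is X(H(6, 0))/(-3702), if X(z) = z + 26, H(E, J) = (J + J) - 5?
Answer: -7/1234 ≈ -0.0056726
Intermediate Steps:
H(E, J) = -5 + 2*J (H(E, J) = 2*J - 5 = -5 + 2*J)
X(z) = 26 + z
X(H(6, 0))/(-3702) = (26 + (-5 + 2*0))/(-3702) = (26 + (-5 + 0))*(-1/3702) = (26 - 5)*(-1/3702) = 21*(-1/3702) = -7/1234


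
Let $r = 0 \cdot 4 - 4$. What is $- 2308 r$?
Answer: $9232$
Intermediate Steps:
$r = -4$ ($r = 0 - 4 = -4$)
$- 2308 r = \left(-2308\right) \left(-4\right) = 9232$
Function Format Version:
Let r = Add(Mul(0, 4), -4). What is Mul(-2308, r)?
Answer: 9232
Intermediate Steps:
r = -4 (r = Add(0, -4) = -4)
Mul(-2308, r) = Mul(-2308, -4) = 9232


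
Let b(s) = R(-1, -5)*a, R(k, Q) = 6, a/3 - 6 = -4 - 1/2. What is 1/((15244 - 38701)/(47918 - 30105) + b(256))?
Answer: 17813/457494 ≈ 0.038936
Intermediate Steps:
a = 9/2 (a = 18 + 3*(-4 - 1/2) = 18 + 3*(-4 - 1*½) = 18 + 3*(-4 - ½) = 18 + 3*(-9/2) = 18 - 27/2 = 9/2 ≈ 4.5000)
b(s) = 27 (b(s) = 6*(9/2) = 27)
1/((15244 - 38701)/(47918 - 30105) + b(256)) = 1/((15244 - 38701)/(47918 - 30105) + 27) = 1/(-23457/17813 + 27) = 1/(457494/17813) = 17813/457494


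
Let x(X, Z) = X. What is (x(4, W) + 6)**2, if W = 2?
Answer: 100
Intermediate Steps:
(x(4, W) + 6)**2 = (4 + 6)**2 = 10**2 = 100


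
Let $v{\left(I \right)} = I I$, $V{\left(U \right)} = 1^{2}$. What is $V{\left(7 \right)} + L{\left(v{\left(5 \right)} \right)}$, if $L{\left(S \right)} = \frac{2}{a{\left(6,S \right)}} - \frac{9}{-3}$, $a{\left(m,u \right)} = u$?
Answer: $\frac{102}{25} \approx 4.08$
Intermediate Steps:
$V{\left(U \right)} = 1$
$v{\left(I \right)} = I^{2}$
$L{\left(S \right)} = 3 + \frac{2}{S}$ ($L{\left(S \right)} = \frac{2}{S} - \frac{9}{-3} = \frac{2}{S} - -3 = \frac{2}{S} + 3 = 3 + \frac{2}{S}$)
$V{\left(7 \right)} + L{\left(v{\left(5 \right)} \right)} = 1 + \left(3 + \frac{2}{5^{2}}\right) = 1 + \left(3 + \frac{2}{25}\right) = 1 + \frac{77}{25} = \frac{102}{25}$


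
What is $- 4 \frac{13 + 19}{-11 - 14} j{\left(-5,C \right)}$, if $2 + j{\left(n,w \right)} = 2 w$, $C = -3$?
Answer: $- \frac{1024}{25} \approx -40.96$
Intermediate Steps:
$j{\left(n,w \right)} = -2 + 2 w$
$- 4 \frac{13 + 19}{-11 - 14} j{\left(-5,C \right)} = - 4 \frac{13 + 19}{-11 - 14} \left(-2 + 2 \left(-3\right)\right) = - 4 \frac{32}{-25} \left(-2 - 6\right) = - 4 \cdot 32 \left(- \frac{1}{25}\right) \left(-8\right) = \left(-4\right) \left(- \frac{32}{25}\right) \left(-8\right) = \frac{128}{25} \left(-8\right) = - \frac{1024}{25}$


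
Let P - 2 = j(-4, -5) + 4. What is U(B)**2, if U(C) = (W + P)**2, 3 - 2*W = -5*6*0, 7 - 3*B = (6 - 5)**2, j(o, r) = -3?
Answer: 6561/16 ≈ 410.06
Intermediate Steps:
B = 2 (B = 7/3 - (6 - 5)**2/3 = 7/3 - 1/3*1**2 = 7/3 - 1/3*1 = 7/3 - 1/3 = 2)
P = 3 (P = 2 + (-3 + 4) = 2 + 1 = 3)
W = 3/2 (W = 3/2 - (-5*6)*0/2 = 3/2 - (-15)*0 = 3/2 - 1/2*0 = 3/2 + 0 = 3/2 ≈ 1.5000)
U(C) = 81/4 (U(C) = (3/2 + 3)**2 = (9/2)**2 = 81/4)
U(B)**2 = (81/4)**2 = 6561/16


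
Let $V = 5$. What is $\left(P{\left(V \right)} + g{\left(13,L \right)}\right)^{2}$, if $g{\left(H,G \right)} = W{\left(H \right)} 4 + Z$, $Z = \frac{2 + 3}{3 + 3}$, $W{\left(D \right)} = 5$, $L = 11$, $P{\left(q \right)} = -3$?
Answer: $\frac{11449}{36} \approx 318.03$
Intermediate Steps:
$Z = \frac{5}{6} \approx 0.83333$
$g{\left(H,G \right)} = \frac{125}{6}$ ($g{\left(H,G \right)} = 5 \cdot 4 + \frac{5}{6} = 20 + \frac{5}{6} = \frac{125}{6}$)
$\left(P{\left(V \right)} + g{\left(13,L \right)}\right)^{2} = \left(-3 + \frac{125}{6}\right)^{2} = \left(\frac{107}{6}\right)^{2} = \frac{11449}{36}$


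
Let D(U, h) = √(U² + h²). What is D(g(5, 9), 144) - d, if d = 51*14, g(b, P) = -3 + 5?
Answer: -714 + 2*√5185 ≈ -569.99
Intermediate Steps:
g(b, P) = 2
d = 714
D(g(5, 9), 144) - d = √(2² + 144²) - 1*714 = √(4 + 20736) - 714 = √20740 - 714 = 2*√5185 - 714 = -714 + 2*√5185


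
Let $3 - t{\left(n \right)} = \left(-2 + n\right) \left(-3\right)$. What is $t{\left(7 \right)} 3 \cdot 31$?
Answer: $1674$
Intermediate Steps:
$t{\left(n \right)} = -3 + 3 n$ ($t{\left(n \right)} = 3 - \left(-2 + n\right) \left(-3\right) = 3 - \left(6 - 3 n\right) = 3 + \left(-6 + 3 n\right) = -3 + 3 n$)
$t{\left(7 \right)} 3 \cdot 31 = \left(-3 + 3 \cdot 7\right) 3 \cdot 31 = \left(-3 + 21\right) 3 \cdot 31 = 18 \cdot 3 \cdot 31 = 54 \cdot 31 = 1674$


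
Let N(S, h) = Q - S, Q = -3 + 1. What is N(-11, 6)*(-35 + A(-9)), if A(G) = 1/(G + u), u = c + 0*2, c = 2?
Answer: -2214/7 ≈ -316.29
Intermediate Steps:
u = 2 (u = 2 + 0*2 = 2 + 0 = 2)
A(G) = 1/(2 + G) (A(G) = 1/(G + 2) = 1/(2 + G))
Q = -2
N(S, h) = -2 - S
N(-11, 6)*(-35 + A(-9)) = (-2 - 1*(-11))*(-35 + 1/(2 - 9)) = (-2 + 11)*(-35 + 1/(-7)) = 9*(-35 - ⅐) = 9*(-246/7) = -2214/7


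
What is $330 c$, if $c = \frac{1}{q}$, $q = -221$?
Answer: $- \frac{330}{221} \approx -1.4932$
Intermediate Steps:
$c = - \frac{1}{221}$ ($c = \frac{1}{-221} = - \frac{1}{221} \approx -0.0045249$)
$330 c = 330 \left(- \frac{1}{221}\right) = - \frac{330}{221}$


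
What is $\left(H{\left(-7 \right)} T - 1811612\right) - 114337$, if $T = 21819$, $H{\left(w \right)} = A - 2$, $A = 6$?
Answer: $-1838673$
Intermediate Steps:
$H{\left(w \right)} = 4$ ($H{\left(w \right)} = 6 - 2 = 4$)
$\left(H{\left(-7 \right)} T - 1811612\right) - 114337 = \left(4 \cdot 21819 - 1811612\right) - 114337 = \left(87276 - 1811612\right) - 114337 = -1724336 - 114337 = -1838673$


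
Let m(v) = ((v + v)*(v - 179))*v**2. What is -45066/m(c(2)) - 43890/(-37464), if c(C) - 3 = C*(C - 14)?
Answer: 22802971/19668600 ≈ 1.1594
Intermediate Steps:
c(C) = 3 + C*(-14 + C) (c(C) = 3 + C*(C - 14) = 3 + C*(-14 + C))
m(v) = 2*v**3*(-179 + v) (m(v) = ((2*v)*(-179 + v))*v**2 = (2*v*(-179 + v))*v**2 = 2*v**3*(-179 + v))
-45066/m(c(2)) - 43890/(-37464) = -45066*1/(2*(-179 + (3 + 2**2 - 14*2))*(3 + 2**2 - 14*2)**3) - 43890/(-37464) = -45066*1/(2*(-179 + (3 + 4 - 28))*(3 + 4 - 28)**3) - 43890*(-1/37464) = -45066*(-1/(18522*(-179 - 21))) + 1045/892 = -45066/(2*(-9261)*(-200)) + 1045/892 = -45066/3704400 + 1045/892 = -45066*1/3704400 + 1045/892 = -1073/88200 + 1045/892 = 22802971/19668600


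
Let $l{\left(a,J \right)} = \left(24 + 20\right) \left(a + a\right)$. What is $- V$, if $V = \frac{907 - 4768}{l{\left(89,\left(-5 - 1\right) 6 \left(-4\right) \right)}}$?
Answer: $\frac{351}{712} \approx 0.49298$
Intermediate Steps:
$l{\left(a,J \right)} = 88 a$ ($l{\left(a,J \right)} = 44 \cdot 2 a = 88 a$)
$V = - \frac{351}{712}$ ($V = \frac{907 - 4768}{88 \cdot 89} = \frac{907 - 4768}{7832} = \left(-3861\right) \frac{1}{7832} = - \frac{351}{712} \approx -0.49298$)
$- V = \left(-1\right) \left(- \frac{351}{712}\right) = \frac{351}{712}$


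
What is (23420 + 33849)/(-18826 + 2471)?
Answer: -57269/16355 ≈ -3.5016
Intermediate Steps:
(23420 + 33849)/(-18826 + 2471) = 57269/(-16355) = 57269*(-1/16355) = -57269/16355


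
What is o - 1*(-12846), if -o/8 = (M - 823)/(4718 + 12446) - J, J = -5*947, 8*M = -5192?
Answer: -107417950/4291 ≈ -25033.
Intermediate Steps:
M = -649 (M = (⅛)*(-5192) = -649)
J = -4735
o = -162540136/4291 (o = -8*((-649 - 823)/(4718 + 12446) - 1*(-4735)) = -8*(-1472/17164 + 4735) = -8*(-1472*1/17164 + 4735) = -8*(-368/4291 + 4735) = -8*20317517/4291 = -162540136/4291 ≈ -37879.)
o - 1*(-12846) = -162540136/4291 - 1*(-12846) = -162540136/4291 + 12846 = -107417950/4291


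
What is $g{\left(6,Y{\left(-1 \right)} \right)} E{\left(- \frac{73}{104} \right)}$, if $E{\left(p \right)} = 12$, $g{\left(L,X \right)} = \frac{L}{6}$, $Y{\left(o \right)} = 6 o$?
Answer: $12$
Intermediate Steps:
$g{\left(L,X \right)} = \frac{L}{6}$ ($g{\left(L,X \right)} = L \frac{1}{6} = \frac{L}{6}$)
$g{\left(6,Y{\left(-1 \right)} \right)} E{\left(- \frac{73}{104} \right)} = \frac{1}{6} \cdot 6 \cdot 12 = 1 \cdot 12 = 12$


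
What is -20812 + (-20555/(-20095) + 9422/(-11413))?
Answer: -954613391939/45868847 ≈ -20812.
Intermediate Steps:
-20812 + (-20555/(-20095) + 9422/(-11413)) = -20812 + (-20555*(-1/20095) + 9422*(-1/11413)) = -20812 + (4111/4019 - 9422/11413) = -20812 + 9051825/45868847 = -954613391939/45868847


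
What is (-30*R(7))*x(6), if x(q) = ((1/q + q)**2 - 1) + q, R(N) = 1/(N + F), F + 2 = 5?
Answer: -1549/12 ≈ -129.08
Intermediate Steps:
F = 3 (F = -2 + 5 = 3)
R(N) = 1/(3 + N) (R(N) = 1/(N + 3) = 1/(3 + N))
x(q) = -1 + q + (q + 1/q)**2 (x(q) = ((1/q + q)**2 - 1) + q = ((q + 1/q)**2 - 1) + q = (-1 + (q + 1/q)**2) + q = -1 + q + (q + 1/q)**2)
(-30*R(7))*x(6) = (-30/(3 + 7))*(1 + 6 + 6**(-2) + 6**2) = (-30/10)*(1 + 6 + 1/36 + 36) = -30*1/10*(1549/36) = -3*1549/36 = -1549/12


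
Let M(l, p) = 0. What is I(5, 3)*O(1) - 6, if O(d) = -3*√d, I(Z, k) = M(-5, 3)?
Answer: -6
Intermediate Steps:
I(Z, k) = 0
I(5, 3)*O(1) - 6 = 0*(-3*√1) - 6 = 0*(-3*1) - 6 = 0*(-3) - 6 = 0 - 6 = -6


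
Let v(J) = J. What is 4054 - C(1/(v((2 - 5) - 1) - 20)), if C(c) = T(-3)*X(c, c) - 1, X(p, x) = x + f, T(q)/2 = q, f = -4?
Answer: 16123/4 ≈ 4030.8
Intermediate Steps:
T(q) = 2*q
X(p, x) = -4 + x (X(p, x) = x - 4 = -4 + x)
C(c) = 23 - 6*c (C(c) = (2*(-3))*(-4 + c) - 1 = -6*(-4 + c) - 1 = (24 - 6*c) - 1 = 23 - 6*c)
4054 - C(1/(v((2 - 5) - 1) - 20)) = 4054 - (23 - 6/(((2 - 5) - 1) - 20)) = 4054 - (23 - 6/((-3 - 1) - 20)) = 4054 - (23 - 6/(-4 - 20)) = 4054 - (23 - 6/(-24)) = 4054 - (23 - 6*(-1/24)) = 4054 - (23 + 1/4) = 4054 - 1*93/4 = 4054 - 93/4 = 16123/4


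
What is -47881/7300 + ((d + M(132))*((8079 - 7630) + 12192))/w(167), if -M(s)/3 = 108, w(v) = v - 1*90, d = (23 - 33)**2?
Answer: -2953464291/80300 ≈ -36780.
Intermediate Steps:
d = 100 (d = (-10)**2 = 100)
w(v) = -90 + v (w(v) = v - 90 = -90 + v)
M(s) = -324 (M(s) = -3*108 = -324)
-47881/7300 + ((d + M(132))*((8079 - 7630) + 12192))/w(167) = -47881/7300 + ((100 - 324)*((8079 - 7630) + 12192))/(-90 + 167) = -47881*1/7300 - 224*(449 + 12192)/77 = -47881/7300 - 224*12641*(1/77) = -47881/7300 - 2831584*1/77 = -47881/7300 - 404512/11 = -2953464291/80300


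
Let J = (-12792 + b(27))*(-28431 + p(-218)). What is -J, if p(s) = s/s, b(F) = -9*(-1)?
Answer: -363420690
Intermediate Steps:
b(F) = 9
p(s) = 1
J = 363420690 (J = (-12792 + 9)*(-28431 + 1) = -12783*(-28430) = 363420690)
-J = -1*363420690 = -363420690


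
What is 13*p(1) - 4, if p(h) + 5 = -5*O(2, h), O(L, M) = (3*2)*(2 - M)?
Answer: -459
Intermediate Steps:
O(L, M) = 12 - 6*M (O(L, M) = 6*(2 - M) = 12 - 6*M)
p(h) = -65 + 30*h (p(h) = -5 - 5*(12 - 6*h) = -5 + (-60 + 30*h) = -65 + 30*h)
13*p(1) - 4 = 13*(-65 + 30*1) - 4 = 13*(-65 + 30) - 4 = 13*(-35) - 4 = -455 - 4 = -459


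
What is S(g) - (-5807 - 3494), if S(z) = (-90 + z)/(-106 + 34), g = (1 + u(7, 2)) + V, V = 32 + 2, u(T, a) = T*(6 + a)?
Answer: 669671/72 ≈ 9301.0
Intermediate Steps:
V = 34
g = 91 (g = (1 + 7*(6 + 2)) + 34 = (1 + 7*8) + 34 = (1 + 56) + 34 = 57 + 34 = 91)
S(z) = 5/4 - z/72 (S(z) = (-90 + z)/(-72) = (-90 + z)*(-1/72) = 5/4 - z/72)
S(g) - (-5807 - 3494) = (5/4 - 1/72*91) - (-5807 - 3494) = (5/4 - 91/72) - 1*(-9301) = -1/72 + 9301 = 669671/72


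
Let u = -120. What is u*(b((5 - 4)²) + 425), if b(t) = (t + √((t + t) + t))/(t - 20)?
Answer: -968880/19 + 120*√3/19 ≈ -50983.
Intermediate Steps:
b(t) = (t + √3*√t)/(-20 + t) (b(t) = (t + √(2*t + t))/(-20 + t) = (t + √(3*t))/(-20 + t) = (t + √3*√t)/(-20 + t))
u*(b((5 - 4)²) + 425) = -120*(((5 - 4)² + √3*√((5 - 4)²))/(-20 + (5 - 4)²) + 425) = -120*((1² + √3*√(1²))/(-20 + 1²) + 425) = -120*((1 + √3*√1)/(-20 + 1) + 425) = -120*((1 + √3*1)/(-19) + 425) = -120*(-(1 + √3)/19 + 425) = -120*((-1/19 - √3/19) + 425) = -120*(8074/19 - √3/19) = -968880/19 + 120*√3/19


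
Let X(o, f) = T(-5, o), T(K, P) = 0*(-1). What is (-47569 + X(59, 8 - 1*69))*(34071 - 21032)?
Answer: -620252191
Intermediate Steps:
T(K, P) = 0
X(o, f) = 0
(-47569 + X(59, 8 - 1*69))*(34071 - 21032) = (-47569 + 0)*(34071 - 21032) = -47569*13039 = -620252191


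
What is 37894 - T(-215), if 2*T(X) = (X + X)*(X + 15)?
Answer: -5106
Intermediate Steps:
T(X) = X*(15 + X) (T(X) = ((X + X)*(X + 15))/2 = ((2*X)*(15 + X))/2 = (2*X*(15 + X))/2 = X*(15 + X))
37894 - T(-215) = 37894 - (-215)*(15 - 215) = 37894 - (-215)*(-200) = 37894 - 1*43000 = 37894 - 43000 = -5106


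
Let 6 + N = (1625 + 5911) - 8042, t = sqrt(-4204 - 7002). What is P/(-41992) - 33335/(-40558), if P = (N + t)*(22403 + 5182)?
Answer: 71777690935/212888942 - 27585*I*sqrt(11206)/41992 ≈ 337.16 - 69.54*I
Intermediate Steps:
t = I*sqrt(11206) (t = sqrt(-11206) = I*sqrt(11206) ≈ 105.86*I)
N = -512 (N = -6 + ((1625 + 5911) - 8042) = -6 + (7536 - 8042) = -6 - 506 = -512)
P = -14123520 + 27585*I*sqrt(11206) (P = (-512 + I*sqrt(11206))*(22403 + 5182) = (-512 + I*sqrt(11206))*27585 = -14123520 + 27585*I*sqrt(11206) ≈ -1.4124e+7 + 2.9201e+6*I)
P/(-41992) - 33335/(-40558) = (-14123520 + 27585*I*sqrt(11206))/(-41992) - 33335/(-40558) = (-14123520 + 27585*I*sqrt(11206))*(-1/41992) - 33335*(-1/40558) = (1765440/5249 - 27585*I*sqrt(11206)/41992) + 33335/40558 = 71777690935/212888942 - 27585*I*sqrt(11206)/41992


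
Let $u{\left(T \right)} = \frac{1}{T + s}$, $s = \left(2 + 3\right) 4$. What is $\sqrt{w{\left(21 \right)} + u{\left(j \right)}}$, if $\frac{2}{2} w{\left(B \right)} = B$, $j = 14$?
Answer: $\frac{\sqrt{24310}}{34} \approx 4.5858$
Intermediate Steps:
$w{\left(B \right)} = B$
$s = 20$ ($s = 5 \cdot 4 = 20$)
$u{\left(T \right)} = \frac{1}{20 + T}$ ($u{\left(T \right)} = \frac{1}{T + 20} = \frac{1}{20 + T}$)
$\sqrt{w{\left(21 \right)} + u{\left(j \right)}} = \sqrt{21 + \frac{1}{20 + 14}} = \sqrt{21 + \frac{1}{34}} = \sqrt{\frac{715}{34}} = \frac{\sqrt{24310}}{34}$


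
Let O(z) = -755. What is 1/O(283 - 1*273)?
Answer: -1/755 ≈ -0.0013245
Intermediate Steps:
1/O(283 - 1*273) = 1/(-755) = -1/755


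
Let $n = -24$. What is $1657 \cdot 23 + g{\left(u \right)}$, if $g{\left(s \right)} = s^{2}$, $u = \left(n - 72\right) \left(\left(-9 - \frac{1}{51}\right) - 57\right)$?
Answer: $\frac{11619783615}{289} \approx 4.0207 \cdot 10^{7}$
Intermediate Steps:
$u = \frac{107744}{17}$ ($u = \left(-24 - 72\right) \left(\left(-9 - \frac{1}{51}\right) - 57\right) = - 96 \left(\left(-9 - \frac{1}{51}\right) - 57\right) = - 96 \left(- \frac{460}{51} - 57\right) = \left(-96\right) \left(- \frac{3367}{51}\right) = \frac{107744}{17} \approx 6337.9$)
$1657 \cdot 23 + g{\left(u \right)} = 1657 \cdot 23 + \left(\frac{107744}{17}\right)^{2} = 38111 + \frac{11608769536}{289} = \frac{11619783615}{289}$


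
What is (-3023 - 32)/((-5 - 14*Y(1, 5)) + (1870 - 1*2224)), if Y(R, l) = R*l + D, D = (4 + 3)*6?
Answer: 3055/1017 ≈ 3.0039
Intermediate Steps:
D = 42 (D = 7*6 = 42)
Y(R, l) = 42 + R*l (Y(R, l) = R*l + 42 = 42 + R*l)
(-3023 - 32)/((-5 - 14*Y(1, 5)) + (1870 - 1*2224)) = (-3023 - 32)/((-5 - 14*(42 + 1*5)) + (1870 - 1*2224)) = -3055/((-5 - 14*(42 + 5)) + (1870 - 2224)) = -3055/((-5 - 14*47) - 354) = -3055/((-5 - 658) - 354) = -3055/(-663 - 354) = -3055/(-1017) = -3055*(-1/1017) = 3055/1017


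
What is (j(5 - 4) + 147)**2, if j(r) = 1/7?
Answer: 1060900/49 ≈ 21651.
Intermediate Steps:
j(r) = 1/7
(j(5 - 4) + 147)**2 = (1/7 + 147)**2 = (1030/7)**2 = 1060900/49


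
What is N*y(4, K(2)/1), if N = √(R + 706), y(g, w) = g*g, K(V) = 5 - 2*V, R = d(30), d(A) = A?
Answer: 64*√46 ≈ 434.07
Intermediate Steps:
R = 30
y(g, w) = g²
N = 4*√46 (N = √(30 + 706) = √736 = 4*√46 ≈ 27.129)
N*y(4, K(2)/1) = (4*√46)*4² = (4*√46)*16 = 64*√46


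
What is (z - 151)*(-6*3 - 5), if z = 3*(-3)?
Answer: 3680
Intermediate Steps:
z = -9
(z - 151)*(-6*3 - 5) = (-9 - 151)*(-6*3 - 5) = -160*(-18 - 5) = -160*(-23) = 3680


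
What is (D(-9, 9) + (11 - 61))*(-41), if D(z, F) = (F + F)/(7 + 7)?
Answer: 13981/7 ≈ 1997.3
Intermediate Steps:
D(z, F) = F/7 (D(z, F) = (2*F)/14 = (2*F)*(1/14) = F/7)
(D(-9, 9) + (11 - 61))*(-41) = ((1/7)*9 + (11 - 61))*(-41) = (9/7 - 50)*(-41) = -341/7*(-41) = 13981/7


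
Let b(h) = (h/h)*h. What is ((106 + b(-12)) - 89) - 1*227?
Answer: -222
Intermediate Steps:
b(h) = h (b(h) = 1*h = h)
((106 + b(-12)) - 89) - 1*227 = ((106 - 12) - 89) - 1*227 = (94 - 89) - 227 = 5 - 227 = -222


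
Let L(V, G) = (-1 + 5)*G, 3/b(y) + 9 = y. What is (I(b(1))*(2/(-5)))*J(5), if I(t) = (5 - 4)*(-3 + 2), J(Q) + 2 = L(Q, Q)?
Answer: 36/5 ≈ 7.2000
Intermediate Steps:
b(y) = 3/(-9 + y)
L(V, G) = 4*G
J(Q) = -2 + 4*Q
I(t) = -1 (I(t) = 1*(-1) = -1)
(I(b(1))*(2/(-5)))*J(5) = (-2/(-5))*(-2 + 4*5) = (-2*(-1)/5)*(-2 + 20) = -1*(-⅖)*18 = (⅖)*18 = 36/5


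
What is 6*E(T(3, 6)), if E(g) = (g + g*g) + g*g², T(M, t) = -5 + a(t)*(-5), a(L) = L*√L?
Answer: -454230 - 983880*√6 ≈ -2.8642e+6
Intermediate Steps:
a(L) = L^(3/2)
T(M, t) = -5 - 5*t^(3/2) (T(M, t) = -5 + t^(3/2)*(-5) = -5 - 5*t^(3/2))
E(g) = g + g² + g³ (E(g) = (g + g²) + g³ = g + g² + g³)
6*E(T(3, 6)) = 6*((-5 - 30*√6)*(1 + (-5 - 30*√6) + (-5 - 30*√6)²)) = 6*((-5 - 30*√6)*(-4 + (-5 - 30*√6)² - 30*√6)) = 6*(-5 - 30*√6)*(-4 + (-5 - 30*√6)² - 30*√6)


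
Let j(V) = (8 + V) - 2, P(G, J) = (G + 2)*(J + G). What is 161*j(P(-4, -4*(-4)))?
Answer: -2898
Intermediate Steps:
P(G, J) = (2 + G)*(G + J)
j(V) = 6 + V
161*j(P(-4, -4*(-4))) = 161*(6 + ((-4)² + 2*(-4) + 2*(-4*(-4)) - (-16)*(-4))) = 161*(6 + (16 - 8 + 2*16 - 4*16)) = 161*(6 + (16 - 8 + 32 - 64)) = 161*(6 - 24) = 161*(-18) = -2898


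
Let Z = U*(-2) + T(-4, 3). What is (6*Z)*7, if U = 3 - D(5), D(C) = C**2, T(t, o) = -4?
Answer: 1680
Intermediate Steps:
U = -22 (U = 3 - 1*5**2 = 3 - 1*25 = 3 - 25 = -22)
Z = 40 (Z = -22*(-2) - 4 = 44 - 4 = 40)
(6*Z)*7 = (6*40)*7 = 240*7 = 1680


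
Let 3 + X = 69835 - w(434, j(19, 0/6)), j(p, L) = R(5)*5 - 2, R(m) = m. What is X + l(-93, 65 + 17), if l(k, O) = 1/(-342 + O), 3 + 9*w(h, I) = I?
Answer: 163401671/2340 ≈ 69830.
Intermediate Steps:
j(p, L) = 23 (j(p, L) = 5*5 - 2 = 25 - 2 = 23)
w(h, I) = -1/3 + I/9
X = 628468/9 (X = -3 + (69835 - (-1/3 + (1/9)*23)) = -3 + (69835 - (-1/3 + 23/9)) = -3 + (69835 - 1*20/9) = -3 + (69835 - 20/9) = -3 + 628495/9 = 628468/9 ≈ 69830.)
X + l(-93, 65 + 17) = 628468/9 + 1/(-342 + (65 + 17)) = 628468/9 + 1/(-342 + 82) = 628468/9 + 1/(-260) = 628468/9 - 1/260 = 163401671/2340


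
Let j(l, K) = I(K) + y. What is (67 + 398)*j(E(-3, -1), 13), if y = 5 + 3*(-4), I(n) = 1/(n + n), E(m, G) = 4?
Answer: -84165/26 ≈ -3237.1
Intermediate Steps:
I(n) = 1/(2*n)
y = -7 (y = 5 - 12 = -7)
j(l, K) = -7 + 1/(2*K) (j(l, K) = 1/(2*K) - 7 = -7 + 1/(2*K))
(67 + 398)*j(E(-3, -1), 13) = (67 + 398)*(-7 + (1/2)/13) = 465*(-7 + (1/2)*(1/13)) = 465*(-7 + 1/26) = 465*(-181/26) = -84165/26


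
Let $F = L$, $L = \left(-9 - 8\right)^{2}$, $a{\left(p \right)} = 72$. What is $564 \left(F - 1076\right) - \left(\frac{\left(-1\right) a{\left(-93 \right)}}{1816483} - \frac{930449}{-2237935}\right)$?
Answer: $- \frac{1804400959303775687}{4065170882605} \approx -4.4387 \cdot 10^{5}$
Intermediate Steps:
$L = 289$ ($L = \left(-17\right)^{2} = 289$)
$F = 289$
$564 \left(F - 1076\right) - \left(\frac{\left(-1\right) a{\left(-93 \right)}}{1816483} - \frac{930449}{-2237935}\right) = 564 \left(289 - 1076\right) - \left(\frac{\left(-1\right) 72}{1816483} - \frac{930449}{-2237935}\right) = 564 \left(-787\right) - \left(\left(-72\right) \frac{1}{1816483} - - \frac{930449}{2237935}\right) = -443868 - \left(- \frac{72}{1816483} + \frac{930449}{2237935}\right) = -443868 - \frac{1689983659547}{4065170882605} = - \frac{1804400959303775687}{4065170882605}$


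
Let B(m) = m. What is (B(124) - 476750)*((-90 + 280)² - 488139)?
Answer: 215453540414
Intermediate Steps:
(B(124) - 476750)*((-90 + 280)² - 488139) = (124 - 476750)*((-90 + 280)² - 488139) = -476626*(190² - 488139) = -476626*(36100 - 488139) = -476626*(-452039) = 215453540414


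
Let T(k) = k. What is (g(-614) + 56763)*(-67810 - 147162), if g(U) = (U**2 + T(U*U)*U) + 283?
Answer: 49667453767944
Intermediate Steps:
g(U) = 283 + U**2 + U**3 (g(U) = (U**2 + (U*U)*U) + 283 = (U**2 + U**2*U) + 283 = (U**2 + U**3) + 283 = 283 + U**2 + U**3)
(g(-614) + 56763)*(-67810 - 147162) = ((283 + (-614)**2 + (-614)**3) + 56763)*(-67810 - 147162) = ((283 + 376996 - 231475544) + 56763)*(-214972) = (-231098265 + 56763)*(-214972) = -231041502*(-214972) = 49667453767944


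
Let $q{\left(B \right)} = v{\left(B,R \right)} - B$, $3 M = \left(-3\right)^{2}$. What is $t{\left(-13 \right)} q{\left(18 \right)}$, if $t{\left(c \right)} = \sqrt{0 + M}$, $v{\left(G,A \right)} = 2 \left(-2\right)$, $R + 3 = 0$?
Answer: $- 22 \sqrt{3} \approx -38.105$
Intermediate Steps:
$R = -3$ ($R = -3 + 0 = -3$)
$M = 3$ ($M = \frac{\left(-3\right)^{2}}{3} = \frac{1}{3} \cdot 9 = 3$)
$v{\left(G,A \right)} = -4$
$t{\left(c \right)} = \sqrt{3}$ ($t{\left(c \right)} = \sqrt{0 + 3} = \sqrt{3}$)
$q{\left(B \right)} = -4 - B$
$t{\left(-13 \right)} q{\left(18 \right)} = \sqrt{3} \left(-4 - 18\right) = \sqrt{3} \left(-22\right) = - 22 \sqrt{3}$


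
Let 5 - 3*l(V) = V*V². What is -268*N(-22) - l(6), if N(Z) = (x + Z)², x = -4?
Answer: -543293/3 ≈ -1.8110e+5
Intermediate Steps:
l(V) = 5/3 - V³/3 (l(V) = 5/3 - V*V²/3 = 5/3 - V³/3)
N(Z) = (-4 + Z)²
-268*N(-22) - l(6) = -268*(-4 - 22)² - (5/3 - ⅓*6³) = -268*(-26)² - (5/3 - ⅓*216) = -268*676 - (5/3 - 72) = -181168 - 1*(-211/3) = -181168 + 211/3 = -543293/3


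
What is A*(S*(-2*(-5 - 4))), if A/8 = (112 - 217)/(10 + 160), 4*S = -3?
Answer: 1134/17 ≈ 66.706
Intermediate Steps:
S = -¾ (S = (¼)*(-3) = -¾ ≈ -0.75000)
A = -84/17 (A = 8*((112 - 217)/(10 + 160)) = 8*(-105/170) = 8*(-105*1/170) = 8*(-21/34) = -84/17 ≈ -4.9412)
A*(S*(-2*(-5 - 4))) = -(-63)*(-2*(-5 - 4))/17 = -(-63)*(-2*(-9))/17 = -(-63)*18/17 = -84/17*(-27/2) = 1134/17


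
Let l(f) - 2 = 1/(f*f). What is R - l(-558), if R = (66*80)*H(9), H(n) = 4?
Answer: 6575384951/311364 ≈ 21118.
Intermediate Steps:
l(f) = 2 + f⁻² (l(f) = 2 + 1/(f*f) = 2 + f⁻²)
R = 21120 (R = (66*80)*4 = 5280*4 = 21120)
R - l(-558) = 21120 - (2 + (-558)⁻²) = 21120 - (2 + 1/311364) = 21120 - 1*622729/311364 = 21120 - 622729/311364 = 6575384951/311364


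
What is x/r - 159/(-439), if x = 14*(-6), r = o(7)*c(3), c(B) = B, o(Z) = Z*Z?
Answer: -643/3073 ≈ -0.20924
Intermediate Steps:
o(Z) = Z²
r = 147 (r = 7²*3 = 49*3 = 147)
x = -84
x/r - 159/(-439) = -84/147 - 159/(-439) = -84*1/147 - 159*(-1/439) = -4/7 + 159/439 = -643/3073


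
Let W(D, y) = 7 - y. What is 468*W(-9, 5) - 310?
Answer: 626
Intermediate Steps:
468*W(-9, 5) - 310 = 468*(7 - 1*5) - 310 = 468*(7 - 5) - 310 = 468*2 - 310 = 936 - 310 = 626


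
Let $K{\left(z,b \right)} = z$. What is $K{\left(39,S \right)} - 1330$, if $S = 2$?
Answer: $-1291$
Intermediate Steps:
$K{\left(39,S \right)} - 1330 = 39 - 1330 = -1291$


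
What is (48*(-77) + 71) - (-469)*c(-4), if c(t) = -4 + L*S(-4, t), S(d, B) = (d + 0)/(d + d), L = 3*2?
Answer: -4094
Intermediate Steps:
L = 6
S(d, B) = ½ (S(d, B) = d/((2*d)) = d*(1/(2*d)) = ½)
c(t) = -1 (c(t) = -4 + 6*(½) = -4 + 3 = -1)
(48*(-77) + 71) - (-469)*c(-4) = (48*(-77) + 71) - (-469)*(-1) = (-3696 + 71) - 1*469 = -3625 - 469 = -4094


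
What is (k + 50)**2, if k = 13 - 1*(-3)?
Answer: 4356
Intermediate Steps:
k = 16 (k = 13 + 3 = 16)
(k + 50)**2 = (16 + 50)**2 = 66**2 = 4356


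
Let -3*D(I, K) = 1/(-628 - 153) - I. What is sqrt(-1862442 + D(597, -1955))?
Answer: 2*I*sqrt(2555765105091)/2343 ≈ 1364.6*I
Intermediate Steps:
D(I, K) = 1/2343 + I/3 (D(I, K) = -(1/(-628 - 153) - I)/3 = -(1/(-781) - I)/3 = -(-1/781 - I)/3 = 1/2343 + I/3)
sqrt(-1862442 + D(597, -1955)) = sqrt(-1862442 + (1/2343 + (1/3)*597)) = sqrt(-1862442 + (1/2343 + 199)) = sqrt(-1862442 + 466258/2343) = sqrt(-4363235348/2343) = 2*I*sqrt(2555765105091)/2343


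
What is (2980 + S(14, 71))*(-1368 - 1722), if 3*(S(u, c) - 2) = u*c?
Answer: -10238200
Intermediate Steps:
S(u, c) = 2 + c*u/3 (S(u, c) = 2 + (u*c)/3 = 2 + (c*u)/3 = 2 + c*u/3)
(2980 + S(14, 71))*(-1368 - 1722) = (2980 + (2 + (⅓)*71*14))*(-1368 - 1722) = (2980 + (2 + 994/3))*(-3090) = (2980 + 1000/3)*(-3090) = (9940/3)*(-3090) = -10238200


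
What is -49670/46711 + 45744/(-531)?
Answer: -721040918/8267847 ≈ -87.210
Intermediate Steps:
-49670/46711 + 45744/(-531) = -49670*1/46711 + 45744*(-1/531) = -49670/46711 - 15248/177 = -721040918/8267847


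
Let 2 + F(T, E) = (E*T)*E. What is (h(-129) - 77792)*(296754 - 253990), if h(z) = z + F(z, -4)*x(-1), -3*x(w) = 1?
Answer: -9908290508/3 ≈ -3.3028e+9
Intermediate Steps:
x(w) = -⅓ (x(w) = -⅓*1 = -⅓)
F(T, E) = -2 + T*E² (F(T, E) = -2 + (E*T)*E = -2 + T*E²)
h(z) = ⅔ - 13*z/3 (h(z) = z + (-2 + z*(-4)²)*(-⅓) = z + (-2 + z*16)*(-⅓) = z + (-2 + 16*z)*(-⅓) = z + (⅔ - 16*z/3) = ⅔ - 13*z/3)
(h(-129) - 77792)*(296754 - 253990) = ((⅔ - 13/3*(-129)) - 77792)*(296754 - 253990) = ((⅔ + 559) - 77792)*42764 = (1679/3 - 77792)*42764 = -231697/3*42764 = -9908290508/3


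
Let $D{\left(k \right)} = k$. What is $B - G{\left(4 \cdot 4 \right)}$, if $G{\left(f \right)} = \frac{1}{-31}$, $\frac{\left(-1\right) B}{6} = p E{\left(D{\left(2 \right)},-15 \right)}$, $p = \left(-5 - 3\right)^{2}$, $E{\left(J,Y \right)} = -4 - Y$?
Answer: $- \frac{130943}{31} \approx -4224.0$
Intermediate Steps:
$p = 64$ ($p = \left(-8\right)^{2} = 64$)
$B = -4224$ ($B = - 6 \cdot 64 \left(-4 - -15\right) = - 6 \cdot 64 \left(-4 + 15\right) = - 6 \cdot 64 \cdot 11 = \left(-6\right) 704 = -4224$)
$G{\left(f \right)} = - \frac{1}{31}$
$B - G{\left(4 \cdot 4 \right)} = -4224 - - \frac{1}{31} = -4224 + \frac{1}{31} = - \frac{130943}{31}$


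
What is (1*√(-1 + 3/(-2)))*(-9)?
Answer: -9*I*√10/2 ≈ -14.23*I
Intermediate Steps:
(1*√(-1 + 3/(-2)))*(-9) = (1*√(-1 + 3*(-½)))*(-9) = (1*√(-1 - 3/2))*(-9) = (1*√(-5/2))*(-9) = (1*(I*√10/2))*(-9) = (I*√10/2)*(-9) = -9*I*√10/2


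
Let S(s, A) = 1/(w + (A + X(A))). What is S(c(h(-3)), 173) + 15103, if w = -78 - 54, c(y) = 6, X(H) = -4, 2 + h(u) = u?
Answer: 558812/37 ≈ 15103.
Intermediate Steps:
h(u) = -2 + u
w = -132
S(s, A) = 1/(-136 + A) (S(s, A) = 1/(-132 + (A - 4)) = 1/(-132 + (-4 + A)) = 1/(-136 + A))
S(c(h(-3)), 173) + 15103 = 1/(-136 + 173) + 15103 = 1/37 + 15103 = 558812/37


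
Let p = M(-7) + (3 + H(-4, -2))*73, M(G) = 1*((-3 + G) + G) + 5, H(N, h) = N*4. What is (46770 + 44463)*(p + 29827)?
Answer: 2633531778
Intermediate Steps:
H(N, h) = 4*N
M(G) = 2 + 2*G (M(G) = 1*(-3 + 2*G) + 5 = (-3 + 2*G) + 5 = 2 + 2*G)
p = -961 (p = (2 + 2*(-7)) + (3 + 4*(-4))*73 = (2 - 14) + (3 - 16)*73 = -12 - 13*73 = -12 - 949 = -961)
(46770 + 44463)*(p + 29827) = (46770 + 44463)*(-961 + 29827) = 91233*28866 = 2633531778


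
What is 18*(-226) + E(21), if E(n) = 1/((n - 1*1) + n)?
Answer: -166787/41 ≈ -4068.0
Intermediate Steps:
E(n) = 1/(-1 + 2*n) (E(n) = 1/((n - 1) + n) = 1/((-1 + n) + n) = 1/(-1 + 2*n))
18*(-226) + E(21) = 18*(-226) + 1/(-1 + 2*21) = -4068 + 1/(-1 + 42) = -4068 + 1/41 = -166787/41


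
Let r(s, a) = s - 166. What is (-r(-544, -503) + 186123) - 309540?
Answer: -122707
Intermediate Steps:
r(s, a) = -166 + s
(-r(-544, -503) + 186123) - 309540 = (-(-166 - 544) + 186123) - 309540 = (-1*(-710) + 186123) - 309540 = (710 + 186123) - 309540 = 186833 - 309540 = -122707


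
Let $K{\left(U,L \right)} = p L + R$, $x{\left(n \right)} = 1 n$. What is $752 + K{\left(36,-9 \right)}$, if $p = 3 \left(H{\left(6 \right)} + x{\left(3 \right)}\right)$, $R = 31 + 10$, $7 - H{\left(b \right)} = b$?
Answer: $685$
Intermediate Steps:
$x{\left(n \right)} = n$
$H{\left(b \right)} = 7 - b$
$R = 41$
$p = 12$ ($p = 3 \left(\left(7 - 6\right) + 3\right) = 3 \left(1 + 3\right) = 3 \cdot 4 = 12$)
$K{\left(U,L \right)} = 41 + 12 L$ ($K{\left(U,L \right)} = 12 L + 41 = 41 + 12 L$)
$752 + K{\left(36,-9 \right)} = 752 + \left(41 + 12 \left(-9\right)\right) = 752 + \left(41 - 108\right) = 752 - 67 = 685$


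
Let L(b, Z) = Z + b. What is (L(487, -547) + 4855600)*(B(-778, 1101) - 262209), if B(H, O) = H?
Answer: -1276943897980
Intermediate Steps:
(L(487, -547) + 4855600)*(B(-778, 1101) - 262209) = ((-547 + 487) + 4855600)*(-778 - 262209) = (-60 + 4855600)*(-262987) = 4855540*(-262987) = -1276943897980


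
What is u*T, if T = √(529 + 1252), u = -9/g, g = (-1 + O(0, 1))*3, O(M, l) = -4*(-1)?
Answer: -√1781 ≈ -42.202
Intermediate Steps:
O(M, l) = 4
g = 9 (g = (-1 + 4)*3 = 3*3 = 9)
u = -1 (u = -9/9 = -9*⅑ = -1)
T = √1781 ≈ 42.202
u*T = -√1781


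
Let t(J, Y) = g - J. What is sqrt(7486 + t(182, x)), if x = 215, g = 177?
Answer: sqrt(7481) ≈ 86.493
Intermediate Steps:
t(J, Y) = 177 - J
sqrt(7486 + t(182, x)) = sqrt(7486 + (177 - 1*182)) = sqrt(7486 + (177 - 182)) = sqrt(7486 - 5) = sqrt(7481)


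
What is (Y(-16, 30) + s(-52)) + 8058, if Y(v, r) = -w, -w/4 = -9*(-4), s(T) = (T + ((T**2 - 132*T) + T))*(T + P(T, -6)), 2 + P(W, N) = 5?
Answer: -455534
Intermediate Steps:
P(W, N) = 3 (P(W, N) = -2 + 5 = 3)
s(T) = (3 + T)*(T**2 - 130*T) (s(T) = (T + ((T**2 - 132*T) + T))*(T + 3) = (T + (T**2 - 131*T))*(3 + T) = (T**2 - 130*T)*(3 + T) = (3 + T)*(T**2 - 130*T))
w = -144 (w = -(-36)*(-4) = -4*36 = -144)
Y(v, r) = 144 (Y(v, r) = -1*(-144) = 144)
(Y(-16, 30) + s(-52)) + 8058 = (144 - 52*(-390 + (-52)**2 - 127*(-52))) + 8058 = (144 - 52*(-390 + 2704 + 6604)) + 8058 = (144 - 52*8918) + 8058 = (144 - 463736) + 8058 = -463592 + 8058 = -455534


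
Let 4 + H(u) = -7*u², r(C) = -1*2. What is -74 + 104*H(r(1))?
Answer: -3402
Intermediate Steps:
r(C) = -2
H(u) = -4 - 7*u²
-74 + 104*H(r(1)) = -74 + 104*(-4 - 7*(-2)²) = -74 + 104*(-4 - 7*4) = -74 + 104*(-4 - 28) = -74 + 104*(-32) = -74 - 3328 = -3402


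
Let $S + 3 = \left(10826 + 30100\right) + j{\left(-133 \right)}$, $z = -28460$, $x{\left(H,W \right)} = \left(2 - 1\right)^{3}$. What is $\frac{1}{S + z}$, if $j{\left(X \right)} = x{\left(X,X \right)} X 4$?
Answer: $\frac{1}{11931} \approx 8.3815 \cdot 10^{-5}$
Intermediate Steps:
$x{\left(H,W \right)} = 1$ ($x{\left(H,W \right)} = \left(2 - 1\right)^{3} = 1^{3} = 1$)
$j{\left(X \right)} = 4 X$ ($j{\left(X \right)} = 1 X 4 = X 4 = 4 X$)
$S = 40391$ ($S = -3 + \left(\left(10826 + 30100\right) + 4 \left(-133\right)\right) = -3 + \left(40926 - 532\right) = -3 + 40394 = 40391$)
$\frac{1}{S + z} = \frac{1}{40391 - 28460} = \frac{1}{11931}$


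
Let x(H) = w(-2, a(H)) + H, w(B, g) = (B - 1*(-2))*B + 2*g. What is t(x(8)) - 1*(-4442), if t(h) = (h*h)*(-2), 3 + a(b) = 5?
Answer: 4154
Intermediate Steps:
a(b) = 2 (a(b) = -3 + 5 = 2)
w(B, g) = 2*g + B*(2 + B) (w(B, g) = (B + 2)*B + 2*g = (2 + B)*B + 2*g = B*(2 + B) + 2*g = 2*g + B*(2 + B))
x(H) = 4 + H (x(H) = ((-2)² + 2*(-2) + 2*2) + H = (4 - 4 + 4) + H = 4 + H)
t(h) = -2*h² (t(h) = h²*(-2) = -2*h²)
t(x(8)) - 1*(-4442) = -2*(4 + 8)² - 1*(-4442) = -2*12² + 4442 = -2*144 + 4442 = -288 + 4442 = 4154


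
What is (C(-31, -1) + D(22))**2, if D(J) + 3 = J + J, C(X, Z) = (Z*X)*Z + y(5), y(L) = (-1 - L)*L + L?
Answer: 225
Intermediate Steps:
y(L) = L + L*(-1 - L) (y(L) = L*(-1 - L) + L = L + L*(-1 - L))
C(X, Z) = -25 + X*Z**2 (C(X, Z) = (Z*X)*Z - 1*5**2 = (X*Z)*Z - 1*25 = X*Z**2 - 25 = -25 + X*Z**2)
D(J) = -3 + 2*J (D(J) = -3 + (J + J) = -3 + 2*J)
(C(-31, -1) + D(22))**2 = ((-25 - 31*(-1)**2) + (-3 + 2*22))**2 = ((-25 - 31*1) + (-3 + 44))**2 = ((-25 - 31) + 41)**2 = (-56 + 41)**2 = (-15)**2 = 225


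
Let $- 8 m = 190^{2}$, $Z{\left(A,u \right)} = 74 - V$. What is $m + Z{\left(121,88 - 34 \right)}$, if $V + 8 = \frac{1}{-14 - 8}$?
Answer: $- \frac{48735}{11} \approx -4430.5$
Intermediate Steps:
$V = - \frac{177}{22}$ ($V = -8 + \frac{1}{-14 - 8} = -8 + \frac{1}{-22} = -8 - \frac{1}{22} = - \frac{177}{22} \approx -8.0455$)
$Z{\left(A,u \right)} = \frac{1805}{22}$ ($Z{\left(A,u \right)} = 74 - - \frac{177}{22} = 74 + \frac{177}{22} = \frac{1805}{22}$)
$m = - \frac{9025}{2}$ ($m = - \frac{190^{2}}{8} = \left(- \frac{1}{8}\right) 36100 = - \frac{9025}{2} \approx -4512.5$)
$m + Z{\left(121,88 - 34 \right)} = - \frac{9025}{2} + \frac{1805}{22} = - \frac{48735}{11}$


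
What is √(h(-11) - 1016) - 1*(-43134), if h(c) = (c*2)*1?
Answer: 43134 + I*√1038 ≈ 43134.0 + 32.218*I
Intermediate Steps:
h(c) = 2*c (h(c) = (2*c)*1 = 2*c)
√(h(-11) - 1016) - 1*(-43134) = √(2*(-11) - 1016) - 1*(-43134) = √(-22 - 1016) + 43134 = √(-1038) + 43134 = I*√1038 + 43134 = 43134 + I*√1038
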